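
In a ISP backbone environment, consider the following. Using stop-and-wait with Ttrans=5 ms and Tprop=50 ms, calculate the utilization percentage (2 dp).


Given: Ttrans = 5 ms, Tprop = 50 ms
RTT = 2 * Tprop = 2 * 50 = 100 ms
U = Ttrans / (Ttrans + RTT)
U = 5 / (5 + 100)
U = 5 / 105 = 0.047619
U% = 4.76%

4.76


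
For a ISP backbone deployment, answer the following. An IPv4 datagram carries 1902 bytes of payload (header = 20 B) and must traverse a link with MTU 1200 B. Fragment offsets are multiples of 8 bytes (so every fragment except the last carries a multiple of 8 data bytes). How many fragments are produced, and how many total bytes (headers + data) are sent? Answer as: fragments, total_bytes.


Max data per non-final fragment = floor((MTU - header)/8)*8 = floor((1200 - 20)/8)*8 = floor(1180/8)*8 = 1176 B
Final fragment needs no 8-byte alignment: it can carry up to MTU - header = 1180 B
Non-final fragments needed = ceil((payload - 1180) / 1176) = ceil(722/1176) = ceil(0.6139) = 1
Number of fragments = 1 + 1 = 2
Fragment sizes (data): 1 * 1176 B + 726 B (last, 726 <= 1180 OK)
Total bytes sent = payload + n_frags * header = 1902 + 2*20 = 1902 + 40 = 1942 B

2, 1942


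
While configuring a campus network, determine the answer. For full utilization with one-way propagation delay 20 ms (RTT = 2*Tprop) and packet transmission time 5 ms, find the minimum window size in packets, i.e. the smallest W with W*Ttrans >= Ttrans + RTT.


Given: Ttrans = 5 ms, RTT = 40 ms (= 2 * Tprop, Tprop = 20 ms)
Time until first ACK returns = Ttrans + RTT = 5 + 40 = 45 ms
Need W * Ttrans >= Ttrans + RTT  ->  W >= (Ttrans + RTT) / Ttrans
(Ttrans + RTT) / Ttrans = 45 / 5 = 9
W_min = ceil(9) = 9

9


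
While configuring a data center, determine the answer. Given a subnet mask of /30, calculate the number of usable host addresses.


Given: subnet mask /30
Host bits = 32 - 30 = 2
Total addresses = 2^2 = 4
Usable hosts = 4 - 2 (network + broadcast) = 2

2


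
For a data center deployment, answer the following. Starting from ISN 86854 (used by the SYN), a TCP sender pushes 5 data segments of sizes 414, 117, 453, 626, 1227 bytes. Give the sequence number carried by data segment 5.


The SYN occupies sequence number ISN = 86854, so the first data byte is ISN + 1 = 86855.
SEQ of data segment i = (ISN + 1) + sum of payload sizes of segments 1..i-1.
Segment 1: SEQ = 86855, payload = 414 bytes
Segment 2: SEQ = 87269, payload = 117 bytes
Segment 3: SEQ = 87386, payload = 453 bytes
Segment 4: SEQ = 87839, payload = 626 bytes
Segment 5: SEQ = 88465, payload = 1227 bytes
SEQ of segment 5 = 86855 + 414 + 117 + 453 + 626 = 88465

88465


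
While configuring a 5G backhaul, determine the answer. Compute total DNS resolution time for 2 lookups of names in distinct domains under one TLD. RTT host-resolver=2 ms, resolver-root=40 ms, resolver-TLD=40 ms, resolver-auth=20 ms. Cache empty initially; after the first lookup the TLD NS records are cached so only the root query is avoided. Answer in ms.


Lookup 1 (cold cache): local + root + TLD + auth = 2 + 40 + 40 + 20 = 102 ms
Lookups 2..2 (TLD NS cached -> skip root; new domain -> still ask TLD and auth): local + TLD + auth = 2 + 40 + 20 = 62 ms each
Remaining 1 lookups: 1 * 62 = 62 ms
Total = 102 + 62 = 164 ms

164


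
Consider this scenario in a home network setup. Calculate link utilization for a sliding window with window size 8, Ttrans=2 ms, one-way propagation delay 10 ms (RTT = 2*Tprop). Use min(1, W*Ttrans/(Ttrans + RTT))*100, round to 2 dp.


Given: W = 8, Ttrans = 2 ms, RTT = 20 ms (= 2 * Tprop, Tprop = 10 ms)
Cycle time = Ttrans + RTT = 2 + 20 = 22 ms (first packet sent until its ACK returns)
W * Ttrans = 8 * 2 = 16 ms of sending per cycle
W * Ttrans / (Ttrans + RTT) = 16 / 22 = 0.727273
U = min(1, 0.727273) = 0.727273
U% = 72.73%

72.73


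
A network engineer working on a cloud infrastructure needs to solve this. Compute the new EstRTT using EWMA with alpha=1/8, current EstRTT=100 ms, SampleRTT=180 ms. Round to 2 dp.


Given: EstRTT = 100 ms, SampleRTT = 180 ms, alpha = 1/8
New EstRTT = (1 - alpha) * EstRTT + alpha * SampleRTT
(7/8) * 100 = 87.5
(1/8) * 180 = 22.5
New EstRTT = 87.5 + 22.5 = 110 ms -> 110.00 ms (2 dp)

110.00


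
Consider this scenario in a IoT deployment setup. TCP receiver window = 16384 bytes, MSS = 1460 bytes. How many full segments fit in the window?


Given: RWND = 16384 bytes, MSS = 1460 bytes
Full segments = floor(RWND / MSS)
Full segments = floor(16384 / 1460)
Full segments = floor(11.2219) = 11

11


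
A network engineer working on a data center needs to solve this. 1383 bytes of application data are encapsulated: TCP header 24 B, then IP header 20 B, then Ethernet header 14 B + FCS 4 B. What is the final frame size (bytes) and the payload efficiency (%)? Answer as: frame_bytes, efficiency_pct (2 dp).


TCP segment = 1383 + 24 = 1407 B
IP packet = 1407 + 20 = 1427 B
Ethernet frame = 1427 + 14 + 4 = 1445 B
Efficiency = app / frame = 1383 / 1445 = 0.957093 = 95.7093% -> 95.71% (2 dp)

1445, 95.71


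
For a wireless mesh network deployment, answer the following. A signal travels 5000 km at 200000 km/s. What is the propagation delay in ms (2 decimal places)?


Given: distance = 5000 km, speed = 200000 km/s
Delay = distance / speed = 5000 / 200000 seconds
Delay in ms = 5000 * 1000 / 200000
Delay = 25.0000 ms
Rounded to 2 dp = 25.00 ms

25.00


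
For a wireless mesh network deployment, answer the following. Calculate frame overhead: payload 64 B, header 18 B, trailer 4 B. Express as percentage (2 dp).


Given: payload = 64 B, header = 18 B, trailer = 4 B
Overhead bytes = header + trailer = 18 + 4 = 22
Total frame = payload + overhead = 64 + 22 = 86
Overhead % = 22 / 86 * 100 = 25.5814% -> 25.58% (2 dp)

25.58


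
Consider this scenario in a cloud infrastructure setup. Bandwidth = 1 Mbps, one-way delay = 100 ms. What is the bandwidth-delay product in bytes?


Given: bandwidth = 1 Mbps, delay = 100 ms
BDP in bits = 1 * 10^6 * 100 / 1000
BDP in bits = 100000
BDP in bytes = 100000 / 8 = 12500

12500


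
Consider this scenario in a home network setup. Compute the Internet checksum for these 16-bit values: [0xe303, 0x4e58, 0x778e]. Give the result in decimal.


Given words: [0xe303, 0x4e58, 0x778e]
Step 1: Sum all words
Raw sum = 58115 + 20056 + 30606 = 108777
Step 2: Fold carry: (43241 + 1) = 43242
One's complement = ~43242 & 0xFFFF = 22293

22293


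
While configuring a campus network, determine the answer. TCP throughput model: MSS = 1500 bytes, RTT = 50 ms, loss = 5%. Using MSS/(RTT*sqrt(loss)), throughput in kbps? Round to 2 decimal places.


Given: MSS = 1500 bytes, RTT = 50 ms, loss = 5%
RTT in seconds = 50 / 1000 = 0.05
Loss rate = 5% = 0.05
sqrt(loss) = sqrt(0.05) = 0.223606797750
Throughput (bytes/s) = 1500 / (0.05 * 0.223606797750) = 134164.0786
Throughput (kbps) = 134164.0786 * 8 / 1000 = 1073.312629 -> 1073.31 kbps (2 dp)

1073.31


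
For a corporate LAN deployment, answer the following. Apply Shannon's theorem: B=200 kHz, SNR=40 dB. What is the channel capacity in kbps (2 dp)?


Given: B = 200 kHz, SNR = 40 dB
SNR linear = 10^(40/10) = 10000
1 + SNR = 10001
log2(10001) = 13.2878566418
C = 200 * 1000 * 13.2878566418 = 2657571.3284 bps
C = 2657.571328 kbps -> 2657.57 kbps (2 dp)

2657.57


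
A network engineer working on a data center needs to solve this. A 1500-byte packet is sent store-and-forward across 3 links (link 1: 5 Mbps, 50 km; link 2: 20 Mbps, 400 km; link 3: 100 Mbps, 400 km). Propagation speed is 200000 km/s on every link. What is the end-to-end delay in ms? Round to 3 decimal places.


Packet = 1500 bytes = 12000 bits. Store-and-forward: sum (t_trans + t_prop) per link.
Link 1: t_trans = 12000/(5*10^6) s = 2.4000 ms; t_prop = 50/200000 s = 0.2500 ms; subtotal = 2.6500 ms
Link 2: t_trans = 12000/(20*10^6) s = 0.6000 ms; t_prop = 400/200000 s = 2.0000 ms; subtotal = 2.6000 ms
Link 3: t_trans = 12000/(100*10^6) s = 0.1200 ms; t_prop = 400/200000 s = 2.0000 ms; subtotal = 2.1200 ms
End-to-end = 2.6500 + 2.6000 + 2.1200 = 7.3700 ms -> 7.370 ms (3 dp)

7.370


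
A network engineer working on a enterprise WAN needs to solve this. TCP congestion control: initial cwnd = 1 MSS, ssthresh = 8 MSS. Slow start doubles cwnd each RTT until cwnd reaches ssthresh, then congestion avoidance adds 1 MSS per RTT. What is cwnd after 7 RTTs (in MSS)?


RTT 0: cwnd = 1 MSS (initial)
RTT 1: cwnd = 2 MSS (slow start, doubled)
RTT 2: cwnd = 4 MSS (slow start, doubled)
RTT 3: cwnd = 8 MSS (slow start, doubled)
RTT 4: cwnd = 9 MSS (congestion avoidance, +1)
RTT 5: cwnd = 10 MSS (congestion avoidance, +1)
RTT 6: cwnd = 11 MSS (congestion avoidance, +1)
RTT 7: cwnd = 12 MSS (congestion avoidance, +1)

12


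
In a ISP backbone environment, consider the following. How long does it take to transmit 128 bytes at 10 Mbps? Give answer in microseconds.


Given: packet = 128 bytes, bandwidth = 10 Mbps
Packet in bits = 128 * 8 = 1024 bits
Bandwidth = 10 * 10^6 = 10000000 bps
Time = 1024 / 10000000 seconds
Time in us = 1024 * 10^6 / 10000000 = 102.4

102.4


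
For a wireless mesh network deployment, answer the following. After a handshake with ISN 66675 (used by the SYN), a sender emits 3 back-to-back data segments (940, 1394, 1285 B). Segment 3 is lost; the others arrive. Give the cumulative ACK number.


SYN uses sequence number 66675; first data byte = ISN + 1 = 66676.
Segment 1: SEQ = 66676, len = 940 B, covers [66676, 67615]
Segment 2: SEQ = 67616, len = 1394 B, covers [67616, 69009]
Segment 3: SEQ = 69010, len = 1285 B, covers [69010, 70294] [LOST]
In-order data received: bytes [66676, 69009] (segments 1..2).
Segment 3 missing -> gap begins at byte 69010.
Cumulative ACK = next expected in-order byte = 66676 + 940 + 1394 = 69010

69010


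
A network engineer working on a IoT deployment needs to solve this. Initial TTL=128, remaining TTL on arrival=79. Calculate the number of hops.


Given: initial TTL = 128, received TTL = 79
Hops = initial TTL - received TTL
Hops = 128 - 79 = 49

49


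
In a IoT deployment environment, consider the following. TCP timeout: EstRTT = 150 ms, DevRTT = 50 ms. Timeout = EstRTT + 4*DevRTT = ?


Given: EstRTT = 150 ms, DevRTT = 50 ms
Timeout = EstRTT + 4 * DevRTT
4 * DevRTT = 4 * 50 = 200
Timeout = 150 + 200 = 350 ms

350


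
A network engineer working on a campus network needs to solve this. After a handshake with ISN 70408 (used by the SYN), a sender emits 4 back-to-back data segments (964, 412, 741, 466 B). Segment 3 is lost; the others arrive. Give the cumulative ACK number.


SYN uses sequence number 70408; first data byte = ISN + 1 = 70409.
Segment 1: SEQ = 70409, len = 964 B, covers [70409, 71372]
Segment 2: SEQ = 71373, len = 412 B, covers [71373, 71784]
Segment 3: SEQ = 71785, len = 741 B, covers [71785, 72525] [LOST]
Segment 4: SEQ = 72526, len = 466 B, covers [72526, 72991]
In-order data received: bytes [70409, 71784] (segments 1..2).
Segment 3 missing -> gap begins at byte 71785; later segments buffered out of order.
Cumulative ACK = next expected in-order byte = 70409 + 964 + 412 = 71785

71785


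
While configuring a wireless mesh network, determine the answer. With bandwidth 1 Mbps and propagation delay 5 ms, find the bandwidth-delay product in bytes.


Given: bandwidth = 1 Mbps, delay = 5 ms
BDP in bits = 1 * 10^6 * 5 / 1000
BDP in bits = 5000
BDP in bytes = 5000 / 8 = 625

625


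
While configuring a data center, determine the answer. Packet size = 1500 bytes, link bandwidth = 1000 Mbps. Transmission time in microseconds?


Given: packet = 1500 bytes, bandwidth = 1000 Mbps
Packet in bits = 1500 * 8 = 12000 bits
Bandwidth = 1000 * 10^6 = 1000000000 bps
Time = 12000 / 1000000000 seconds
Time in us = 12000 * 10^6 / 1000000000 = 12

12


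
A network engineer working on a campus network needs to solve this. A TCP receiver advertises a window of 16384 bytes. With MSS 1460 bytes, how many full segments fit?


Given: RWND = 16384 bytes, MSS = 1460 bytes
Full segments = floor(RWND / MSS)
Full segments = floor(16384 / 1460)
Full segments = floor(11.2219) = 11

11


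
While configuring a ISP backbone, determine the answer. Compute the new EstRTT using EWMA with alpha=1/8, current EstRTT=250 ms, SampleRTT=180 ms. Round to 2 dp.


Given: EstRTT = 250 ms, SampleRTT = 180 ms, alpha = 1/8
New EstRTT = (1 - alpha) * EstRTT + alpha * SampleRTT
(7/8) * 250 = 218.75
(1/8) * 180 = 22.5
New EstRTT = 218.75 + 22.5 = 241.25 ms -> 241.25 ms (2 dp)

241.25


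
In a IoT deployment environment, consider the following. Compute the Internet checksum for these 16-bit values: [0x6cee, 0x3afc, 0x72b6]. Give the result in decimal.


Given words: [0x6cee, 0x3afc, 0x72b6]
Step 1: Sum all words
Raw sum = 27886 + 15100 + 29366 = 72352
Step 2: Fold carry: (6816 + 1) = 6817
One's complement = ~6817 & 0xFFFF = 58718

58718


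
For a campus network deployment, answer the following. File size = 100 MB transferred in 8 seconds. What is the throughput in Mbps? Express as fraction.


Given: file = 100 MB, time = 8 s
File in Mb = 100 * 8 = 800 Mb
Throughput = 800 / 8 Mbps
Throughput = 100 Mbps

100


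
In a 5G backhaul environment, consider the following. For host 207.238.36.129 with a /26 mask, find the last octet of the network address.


Given: IP = 207.238.36.129, prefix = /26
Subnet mask = 255.255.255.192
Last octet of IP: 129
Last octet of mask: 192
Network last octet = 129 AND 192 = 128

128


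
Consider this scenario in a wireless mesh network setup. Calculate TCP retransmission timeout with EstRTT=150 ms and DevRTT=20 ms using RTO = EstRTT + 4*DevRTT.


Given: EstRTT = 150 ms, DevRTT = 20 ms
Timeout = EstRTT + 4 * DevRTT
4 * DevRTT = 4 * 20 = 80
Timeout = 150 + 80 = 230 ms

230


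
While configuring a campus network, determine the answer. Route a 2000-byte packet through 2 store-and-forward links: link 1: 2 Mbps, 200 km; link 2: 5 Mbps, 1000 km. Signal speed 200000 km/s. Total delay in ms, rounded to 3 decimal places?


Packet = 2000 bytes = 16000 bits. Store-and-forward: sum (t_trans + t_prop) per link.
Link 1: t_trans = 16000/(2*10^6) s = 8.0000 ms; t_prop = 200/200000 s = 1.0000 ms; subtotal = 9.0000 ms
Link 2: t_trans = 16000/(5*10^6) s = 3.2000 ms; t_prop = 1000/200000 s = 5.0000 ms; subtotal = 8.2000 ms
End-to-end = 9.0000 + 8.2000 = 17.2000 ms -> 17.200 ms (3 dp)

17.200


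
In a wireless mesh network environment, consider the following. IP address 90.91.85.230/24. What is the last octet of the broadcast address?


Given: IP = 90.91.85.230, prefix = /24
Host bits = 32 - 24 = 8
Network last octet = 230 AND mask = 0
Host part size = 2^8 - 1 = 255
Broadcast last octet = 0 OR 255 = 255

255


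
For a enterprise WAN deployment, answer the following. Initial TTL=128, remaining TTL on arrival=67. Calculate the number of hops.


Given: initial TTL = 128, received TTL = 67
Hops = initial TTL - received TTL
Hops = 128 - 67 = 61

61


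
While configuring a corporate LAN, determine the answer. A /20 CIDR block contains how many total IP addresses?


Given: CIDR prefix /20
Host bits = 32 - 20 = 12
Total addresses = 2^12 = 4096

4096


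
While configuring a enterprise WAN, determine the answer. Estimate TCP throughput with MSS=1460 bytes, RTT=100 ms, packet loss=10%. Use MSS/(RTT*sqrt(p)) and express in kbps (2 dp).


Given: MSS = 1460 bytes, RTT = 100 ms, loss = 10%
RTT in seconds = 100 / 1000 = 0.1
Loss rate = 10% = 0.1
sqrt(loss) = sqrt(0.1) = 0.316227766017
Throughput (bytes/s) = 1460 / (0.1 * 0.316227766017) = 46169.2538
Throughput (kbps) = 46169.2538 * 8 / 1000 = 369.354031 -> 369.35 kbps (2 dp)

369.35


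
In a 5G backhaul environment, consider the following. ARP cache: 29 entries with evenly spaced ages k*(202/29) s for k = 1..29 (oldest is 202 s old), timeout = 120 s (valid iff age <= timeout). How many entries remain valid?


Ages are k * 202/29 s for k = 1..29 (spacing = 6.9655 s).
Entry k is valid iff k * 202/29 <= 120 iff k <= 29 * 120 / 202 = 17.2277
n_valid = floor(17.2277) = 17
(n_stale = 29 - 17 = 12)

17


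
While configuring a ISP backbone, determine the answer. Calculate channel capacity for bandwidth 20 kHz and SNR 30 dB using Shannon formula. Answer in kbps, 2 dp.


Given: B = 20 kHz, SNR = 30 dB
SNR linear = 10^(30/10) = 1000
1 + SNR = 1001
log2(1001) = 9.9672262588
C = 20 * 1000 * 9.9672262588 = 199344.5252 bps
C = 199.344525 kbps -> 199.34 kbps (2 dp)

199.34


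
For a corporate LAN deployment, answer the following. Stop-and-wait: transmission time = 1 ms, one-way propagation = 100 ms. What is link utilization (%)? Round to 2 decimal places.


Given: Ttrans = 1 ms, Tprop = 100 ms
RTT = 2 * Tprop = 2 * 100 = 200 ms
U = Ttrans / (Ttrans + RTT)
U = 1 / (1 + 200)
U = 1 / 201 = 0.004975
U% = 0.50%

0.50


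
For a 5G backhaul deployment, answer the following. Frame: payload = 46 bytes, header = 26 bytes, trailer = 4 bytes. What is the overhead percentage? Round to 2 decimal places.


Given: payload = 46 B, header = 26 B, trailer = 4 B
Overhead bytes = header + trailer = 26 + 4 = 30
Total frame = payload + overhead = 46 + 30 = 76
Overhead % = 30 / 76 * 100 = 39.4737% -> 39.47% (2 dp)

39.47


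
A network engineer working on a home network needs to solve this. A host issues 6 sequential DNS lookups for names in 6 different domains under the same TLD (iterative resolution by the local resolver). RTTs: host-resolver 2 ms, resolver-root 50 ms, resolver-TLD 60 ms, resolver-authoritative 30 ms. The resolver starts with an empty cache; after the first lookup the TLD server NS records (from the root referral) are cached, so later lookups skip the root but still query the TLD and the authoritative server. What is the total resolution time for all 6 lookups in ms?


Lookup 1 (cold cache): local + root + TLD + auth = 2 + 50 + 60 + 30 = 142 ms
Lookups 2..6 (TLD NS cached -> skip root; new domain -> still ask TLD and auth): local + TLD + auth = 2 + 60 + 30 = 92 ms each
Remaining 5 lookups: 5 * 92 = 460 ms
Total = 142 + 460 = 602 ms

602


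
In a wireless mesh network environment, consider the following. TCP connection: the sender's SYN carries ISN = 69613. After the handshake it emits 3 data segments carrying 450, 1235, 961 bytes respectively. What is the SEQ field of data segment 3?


The SYN occupies sequence number ISN = 69613, so the first data byte is ISN + 1 = 69614.
SEQ of data segment i = (ISN + 1) + sum of payload sizes of segments 1..i-1.
Segment 1: SEQ = 69614, payload = 450 bytes
Segment 2: SEQ = 70064, payload = 1235 bytes
Segment 3: SEQ = 71299, payload = 961 bytes
SEQ of segment 3 = 69614 + 450 + 1235 = 71299

71299


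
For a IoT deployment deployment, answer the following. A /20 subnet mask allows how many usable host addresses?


Given: subnet mask /20
Host bits = 32 - 20 = 12
Total addresses = 2^12 = 4096
Usable hosts = 4096 - 2 (network + broadcast) = 4094

4094


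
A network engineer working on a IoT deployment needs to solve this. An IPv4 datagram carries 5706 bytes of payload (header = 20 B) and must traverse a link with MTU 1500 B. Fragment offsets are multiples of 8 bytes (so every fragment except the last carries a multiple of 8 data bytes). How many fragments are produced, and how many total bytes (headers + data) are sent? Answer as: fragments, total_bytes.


Max data per non-final fragment = floor((MTU - header)/8)*8 = floor((1500 - 20)/8)*8 = floor(1480/8)*8 = 1480 B
Final fragment needs no 8-byte alignment: it can carry up to MTU - header = 1480 B
Non-final fragments needed = ceil((payload - 1480) / 1480) = ceil(4226/1480) = ceil(2.8554) = 3
Number of fragments = 3 + 1 = 4
Fragment sizes (data): 3 * 1480 B + 1266 B (last, 1266 <= 1480 OK)
Total bytes sent = payload + n_frags * header = 5706 + 4*20 = 5706 + 80 = 5786 B

4, 5786


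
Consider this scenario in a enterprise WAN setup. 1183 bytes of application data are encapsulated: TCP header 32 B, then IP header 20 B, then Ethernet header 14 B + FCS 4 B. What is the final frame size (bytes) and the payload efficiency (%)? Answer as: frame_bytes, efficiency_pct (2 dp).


TCP segment = 1183 + 32 = 1215 B
IP packet = 1215 + 20 = 1235 B
Ethernet frame = 1235 + 14 + 4 = 1253 B
Efficiency = app / frame = 1183 / 1253 = 0.944134 = 94.4134% -> 94.41% (2 dp)

1253, 94.41


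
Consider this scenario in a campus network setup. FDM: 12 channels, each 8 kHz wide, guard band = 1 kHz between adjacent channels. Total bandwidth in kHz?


Given: 12 channels, 8 kHz each, guard = 1 kHz
Channel bandwidth = 12 * 8 = 96 kHz
Guard bands = 11 gaps * 1 kHz = 11 kHz
Total = 96 + 11 = 107 kHz

107


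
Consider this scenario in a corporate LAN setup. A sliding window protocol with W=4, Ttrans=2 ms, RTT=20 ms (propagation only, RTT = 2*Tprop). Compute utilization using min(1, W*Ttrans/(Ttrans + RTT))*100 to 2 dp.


Given: W = 4, Ttrans = 2 ms, RTT = 20 ms (= 2 * Tprop, Tprop = 10 ms)
Cycle time = Ttrans + RTT = 2 + 20 = 22 ms (first packet sent until its ACK returns)
W * Ttrans = 4 * 2 = 8 ms of sending per cycle
W * Ttrans / (Ttrans + RTT) = 8 / 22 = 0.363636
U = min(1, 0.363636) = 0.363636
U% = 36.36%

36.36


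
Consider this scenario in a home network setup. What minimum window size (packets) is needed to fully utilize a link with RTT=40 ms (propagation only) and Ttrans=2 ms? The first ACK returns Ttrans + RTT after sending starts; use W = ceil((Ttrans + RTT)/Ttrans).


Given: Ttrans = 2 ms, RTT = 40 ms (= 2 * Tprop, Tprop = 20 ms)
Time until first ACK returns = Ttrans + RTT = 2 + 40 = 42 ms
Need W * Ttrans >= Ttrans + RTT  ->  W >= (Ttrans + RTT) / Ttrans
(Ttrans + RTT) / Ttrans = 42 / 2 = 21
W_min = ceil(21) = 21

21


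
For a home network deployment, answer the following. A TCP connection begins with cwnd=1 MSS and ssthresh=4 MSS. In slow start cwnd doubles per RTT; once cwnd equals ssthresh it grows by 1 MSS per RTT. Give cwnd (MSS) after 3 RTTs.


RTT 0: cwnd = 1 MSS (initial)
RTT 1: cwnd = 2 MSS (slow start, doubled)
RTT 2: cwnd = 4 MSS (slow start, doubled)
RTT 3: cwnd = 5 MSS (congestion avoidance, +1)

5


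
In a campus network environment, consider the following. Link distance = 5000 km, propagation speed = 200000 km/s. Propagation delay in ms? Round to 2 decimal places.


Given: distance = 5000 km, speed = 200000 km/s
Delay = distance / speed = 5000 / 200000 seconds
Delay in ms = 5000 * 1000 / 200000
Delay = 25.0000 ms
Rounded to 2 dp = 25.00 ms

25.00


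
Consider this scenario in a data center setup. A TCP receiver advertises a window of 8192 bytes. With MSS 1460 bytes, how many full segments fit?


Given: RWND = 8192 bytes, MSS = 1460 bytes
Full segments = floor(RWND / MSS)
Full segments = floor(8192 / 1460)
Full segments = floor(5.611) = 5

5


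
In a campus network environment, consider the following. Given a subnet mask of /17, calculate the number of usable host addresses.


Given: subnet mask /17
Host bits = 32 - 17 = 15
Total addresses = 2^15 = 32768
Usable hosts = 32768 - 2 (network + broadcast) = 32766

32766


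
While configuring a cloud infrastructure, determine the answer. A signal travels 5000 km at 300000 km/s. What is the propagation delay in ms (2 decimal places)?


Given: distance = 5000 km, speed = 300000 km/s
Delay = distance / speed = 5000 / 300000 seconds
Delay in ms = 5000 * 1000 / 300000
Delay = 16.6667 ms
Rounded to 2 dp = 16.67 ms

16.67


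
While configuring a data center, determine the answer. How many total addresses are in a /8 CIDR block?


Given: CIDR prefix /8
Host bits = 32 - 8 = 24
Total addresses = 2^24 = 16777216

16777216


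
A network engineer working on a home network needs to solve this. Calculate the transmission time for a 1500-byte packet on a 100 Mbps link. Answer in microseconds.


Given: packet = 1500 bytes, bandwidth = 100 Mbps
Packet in bits = 1500 * 8 = 12000 bits
Bandwidth = 100 * 10^6 = 100000000 bps
Time = 12000 / 100000000 seconds
Time in us = 12000 * 10^6 / 100000000 = 120

120


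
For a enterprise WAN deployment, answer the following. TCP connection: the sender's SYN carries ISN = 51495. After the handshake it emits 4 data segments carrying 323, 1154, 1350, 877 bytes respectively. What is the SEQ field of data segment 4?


The SYN occupies sequence number ISN = 51495, so the first data byte is ISN + 1 = 51496.
SEQ of data segment i = (ISN + 1) + sum of payload sizes of segments 1..i-1.
Segment 1: SEQ = 51496, payload = 323 bytes
Segment 2: SEQ = 51819, payload = 1154 bytes
Segment 3: SEQ = 52973, payload = 1350 bytes
Segment 4: SEQ = 54323, payload = 877 bytes
SEQ of segment 4 = 51496 + 323 + 1154 + 1350 = 54323

54323


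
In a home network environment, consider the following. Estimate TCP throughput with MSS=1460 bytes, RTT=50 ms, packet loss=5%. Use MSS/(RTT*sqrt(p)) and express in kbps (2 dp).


Given: MSS = 1460 bytes, RTT = 50 ms, loss = 5%
RTT in seconds = 50 / 1000 = 0.05
Loss rate = 5% = 0.05
sqrt(loss) = sqrt(0.05) = 0.223606797750
Throughput (bytes/s) = 1460 / (0.05 * 0.223606797750) = 130586.3699
Throughput (kbps) = 130586.3699 * 8 / 1000 = 1044.690959 -> 1044.69 kbps (2 dp)

1044.69


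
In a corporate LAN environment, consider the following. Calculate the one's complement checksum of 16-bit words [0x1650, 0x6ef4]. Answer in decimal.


Given words: [0x1650, 0x6ef4]
Step 1: Sum all words
Raw sum = 5712 + 28404 = 34116
One's complement = ~34116 & 0xFFFF = 31419

31419


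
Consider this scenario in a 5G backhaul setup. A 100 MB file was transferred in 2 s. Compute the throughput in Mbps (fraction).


Given: file = 100 MB, time = 2 s
File in Mb = 100 * 8 = 800 Mb
Throughput = 800 / 2 Mbps
Throughput = 400 Mbps

400


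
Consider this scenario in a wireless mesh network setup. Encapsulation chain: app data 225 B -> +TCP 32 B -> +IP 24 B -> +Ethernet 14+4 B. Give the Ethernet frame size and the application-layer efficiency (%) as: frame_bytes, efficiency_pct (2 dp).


TCP segment = 225 + 32 = 257 B
IP packet = 257 + 24 = 281 B
Ethernet frame = 281 + 14 + 4 = 299 B
Efficiency = app / frame = 225 / 299 = 0.752508 = 75.2508% -> 75.25% (2 dp)

299, 75.25


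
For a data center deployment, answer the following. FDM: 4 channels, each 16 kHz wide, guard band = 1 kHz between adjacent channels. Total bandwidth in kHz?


Given: 4 channels, 16 kHz each, guard = 1 kHz
Channel bandwidth = 4 * 16 = 64 kHz
Guard bands = 3 gaps * 1 kHz = 3 kHz
Total = 64 + 3 = 67 kHz

67


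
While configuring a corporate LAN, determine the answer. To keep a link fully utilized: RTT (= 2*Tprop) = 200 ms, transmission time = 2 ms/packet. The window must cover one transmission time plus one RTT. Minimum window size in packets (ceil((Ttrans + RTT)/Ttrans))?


Given: Ttrans = 2 ms, RTT = 200 ms (= 2 * Tprop, Tprop = 100 ms)
Time until first ACK returns = Ttrans + RTT = 2 + 200 = 202 ms
Need W * Ttrans >= Ttrans + RTT  ->  W >= (Ttrans + RTT) / Ttrans
(Ttrans + RTT) / Ttrans = 202 / 2 = 101
W_min = ceil(101) = 101

101


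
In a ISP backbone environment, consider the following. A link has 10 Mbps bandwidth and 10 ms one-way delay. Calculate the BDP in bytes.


Given: bandwidth = 10 Mbps, delay = 10 ms
BDP in bits = 10 * 10^6 * 10 / 1000
BDP in bits = 100000
BDP in bytes = 100000 / 8 = 12500

12500


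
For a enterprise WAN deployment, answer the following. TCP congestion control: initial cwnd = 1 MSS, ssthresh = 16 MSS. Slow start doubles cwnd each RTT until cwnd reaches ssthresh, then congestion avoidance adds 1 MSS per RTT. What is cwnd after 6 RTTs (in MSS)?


RTT 0: cwnd = 1 MSS (initial)
RTT 1: cwnd = 2 MSS (slow start, doubled)
RTT 2: cwnd = 4 MSS (slow start, doubled)
RTT 3: cwnd = 8 MSS (slow start, doubled)
RTT 4: cwnd = 16 MSS (slow start, doubled)
RTT 5: cwnd = 17 MSS (congestion avoidance, +1)
RTT 6: cwnd = 18 MSS (congestion avoidance, +1)

18


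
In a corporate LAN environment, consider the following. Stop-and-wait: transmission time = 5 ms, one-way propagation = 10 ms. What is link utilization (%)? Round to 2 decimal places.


Given: Ttrans = 5 ms, Tprop = 10 ms
RTT = 2 * Tprop = 2 * 10 = 20 ms
U = Ttrans / (Ttrans + RTT)
U = 5 / (5 + 20)
U = 5 / 25 = 0.2
U% = 20.00%

20.00


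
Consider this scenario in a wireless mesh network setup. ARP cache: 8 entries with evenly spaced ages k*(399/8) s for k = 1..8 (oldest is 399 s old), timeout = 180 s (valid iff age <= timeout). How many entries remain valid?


Ages are k * 399/8 s for k = 1..8 (spacing = 49.8750 s).
Entry k is valid iff k * 399/8 <= 180 iff k <= 8 * 180 / 399 = 3.6090
n_valid = floor(3.6090) = 3
(n_stale = 8 - 3 = 5)

3


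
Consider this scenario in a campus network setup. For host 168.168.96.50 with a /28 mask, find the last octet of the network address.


Given: IP = 168.168.96.50, prefix = /28
Subnet mask = 255.255.255.240
Last octet of IP: 50
Last octet of mask: 240
Network last octet = 50 AND 240 = 48

48


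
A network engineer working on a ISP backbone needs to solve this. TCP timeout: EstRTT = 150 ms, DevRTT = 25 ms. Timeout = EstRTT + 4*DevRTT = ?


Given: EstRTT = 150 ms, DevRTT = 25 ms
Timeout = EstRTT + 4 * DevRTT
4 * DevRTT = 4 * 25 = 100
Timeout = 150 + 100 = 250 ms

250


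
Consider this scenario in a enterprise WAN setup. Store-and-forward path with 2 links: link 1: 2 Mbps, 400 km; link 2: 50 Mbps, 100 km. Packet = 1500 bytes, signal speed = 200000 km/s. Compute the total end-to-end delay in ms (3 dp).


Packet = 1500 bytes = 12000 bits. Store-and-forward: sum (t_trans + t_prop) per link.
Link 1: t_trans = 12000/(2*10^6) s = 6.0000 ms; t_prop = 400/200000 s = 2.0000 ms; subtotal = 8.0000 ms
Link 2: t_trans = 12000/(50*10^6) s = 0.2400 ms; t_prop = 100/200000 s = 0.5000 ms; subtotal = 0.7400 ms
End-to-end = 8.0000 + 0.7400 = 8.7400 ms -> 8.740 ms (3 dp)

8.740


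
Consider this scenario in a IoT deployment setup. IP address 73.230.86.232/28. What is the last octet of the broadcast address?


Given: IP = 73.230.86.232, prefix = /28
Host bits = 32 - 28 = 4
Network last octet = 232 AND mask = 224
Host part size = 2^4 - 1 = 15
Broadcast last octet = 224 OR 15 = 239

239


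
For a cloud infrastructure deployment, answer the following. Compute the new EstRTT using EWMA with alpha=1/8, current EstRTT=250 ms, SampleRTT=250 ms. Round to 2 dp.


Given: EstRTT = 250 ms, SampleRTT = 250 ms, alpha = 1/8
New EstRTT = (1 - alpha) * EstRTT + alpha * SampleRTT
(7/8) * 250 = 218.75
(1/8) * 250 = 31.25
New EstRTT = 218.75 + 31.25 = 250 ms -> 250.00 ms (2 dp)

250.00


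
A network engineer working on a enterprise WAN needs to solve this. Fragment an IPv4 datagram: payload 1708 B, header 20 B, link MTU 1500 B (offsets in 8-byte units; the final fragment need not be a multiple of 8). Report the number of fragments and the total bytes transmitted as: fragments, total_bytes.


Max data per non-final fragment = floor((MTU - header)/8)*8 = floor((1500 - 20)/8)*8 = floor(1480/8)*8 = 1480 B
Final fragment needs no 8-byte alignment: it can carry up to MTU - header = 1480 B
Non-final fragments needed = ceil((payload - 1480) / 1480) = ceil(228/1480) = ceil(0.1541) = 1
Number of fragments = 1 + 1 = 2
Fragment sizes (data): 1 * 1480 B + 228 B (last, 228 <= 1480 OK)
Total bytes sent = payload + n_frags * header = 1708 + 2*20 = 1708 + 40 = 1748 B

2, 1748


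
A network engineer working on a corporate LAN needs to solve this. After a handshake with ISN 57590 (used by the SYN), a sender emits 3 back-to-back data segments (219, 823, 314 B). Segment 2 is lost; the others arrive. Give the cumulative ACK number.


SYN uses sequence number 57590; first data byte = ISN + 1 = 57591.
Segment 1: SEQ = 57591, len = 219 B, covers [57591, 57809]
Segment 2: SEQ = 57810, len = 823 B, covers [57810, 58632] [LOST]
Segment 3: SEQ = 58633, len = 314 B, covers [58633, 58946]
In-order data received: bytes [57591, 57809] (segments 1..1).
Segment 2 missing -> gap begins at byte 57810; later segments buffered out of order.
Cumulative ACK = next expected in-order byte = 57591 + 219 = 57810

57810


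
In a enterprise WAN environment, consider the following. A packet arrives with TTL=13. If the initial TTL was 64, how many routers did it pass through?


Given: initial TTL = 64, received TTL = 13
Hops = initial TTL - received TTL
Hops = 64 - 13 = 51

51


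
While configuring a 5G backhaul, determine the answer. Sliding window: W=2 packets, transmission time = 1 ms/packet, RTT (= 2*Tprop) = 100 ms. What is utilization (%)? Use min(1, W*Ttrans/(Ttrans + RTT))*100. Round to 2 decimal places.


Given: W = 2, Ttrans = 1 ms, RTT = 100 ms (= 2 * Tprop, Tprop = 50 ms)
Cycle time = Ttrans + RTT = 1 + 100 = 101 ms (first packet sent until its ACK returns)
W * Ttrans = 2 * 1 = 2 ms of sending per cycle
W * Ttrans / (Ttrans + RTT) = 2 / 101 = 0.019802
U = min(1, 0.019802) = 0.019802
U% = 1.98%

1.98


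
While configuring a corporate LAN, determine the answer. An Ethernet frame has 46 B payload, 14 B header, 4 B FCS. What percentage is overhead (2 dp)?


Given: payload = 46 B, header = 14 B, trailer = 4 B
Overhead bytes = header + trailer = 14 + 4 = 18
Total frame = payload + overhead = 46 + 18 = 64
Overhead % = 18 / 64 * 100 = 28.1250% -> 28.13% (2 dp)

28.13


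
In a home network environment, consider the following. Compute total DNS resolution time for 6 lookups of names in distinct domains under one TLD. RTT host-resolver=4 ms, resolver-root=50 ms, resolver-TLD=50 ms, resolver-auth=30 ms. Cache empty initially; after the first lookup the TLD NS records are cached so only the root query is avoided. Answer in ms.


Lookup 1 (cold cache): local + root + TLD + auth = 4 + 50 + 50 + 30 = 134 ms
Lookups 2..6 (TLD NS cached -> skip root; new domain -> still ask TLD and auth): local + TLD + auth = 4 + 50 + 30 = 84 ms each
Remaining 5 lookups: 5 * 84 = 420 ms
Total = 134 + 420 = 554 ms

554


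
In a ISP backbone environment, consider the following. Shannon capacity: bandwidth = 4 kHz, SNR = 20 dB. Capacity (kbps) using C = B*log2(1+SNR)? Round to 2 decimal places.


Given: B = 4 kHz, SNR = 20 dB
SNR linear = 10^(20/10) = 100
1 + SNR = 101
log2(101) = 6.6582114828
C = 4 * 1000 * 6.6582114828 = 26632.8459 bps
C = 26.632846 kbps -> 26.63 kbps (2 dp)

26.63


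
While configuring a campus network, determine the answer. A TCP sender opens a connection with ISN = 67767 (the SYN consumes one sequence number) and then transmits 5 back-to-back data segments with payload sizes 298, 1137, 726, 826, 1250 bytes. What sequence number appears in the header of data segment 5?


The SYN occupies sequence number ISN = 67767, so the first data byte is ISN + 1 = 67768.
SEQ of data segment i = (ISN + 1) + sum of payload sizes of segments 1..i-1.
Segment 1: SEQ = 67768, payload = 298 bytes
Segment 2: SEQ = 68066, payload = 1137 bytes
Segment 3: SEQ = 69203, payload = 726 bytes
Segment 4: SEQ = 69929, payload = 826 bytes
Segment 5: SEQ = 70755, payload = 1250 bytes
SEQ of segment 5 = 67768 + 298 + 1137 + 726 + 826 = 70755

70755


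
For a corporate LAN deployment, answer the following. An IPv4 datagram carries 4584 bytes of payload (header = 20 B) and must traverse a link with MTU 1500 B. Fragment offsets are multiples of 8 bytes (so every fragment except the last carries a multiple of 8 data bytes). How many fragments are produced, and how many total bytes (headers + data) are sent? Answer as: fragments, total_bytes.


Max data per non-final fragment = floor((MTU - header)/8)*8 = floor((1500 - 20)/8)*8 = floor(1480/8)*8 = 1480 B
Final fragment needs no 8-byte alignment: it can carry up to MTU - header = 1480 B
Non-final fragments needed = ceil((payload - 1480) / 1480) = ceil(3104/1480) = ceil(2.0973) = 3
Number of fragments = 3 + 1 = 4
Fragment sizes (data): 3 * 1480 B + 144 B (last, 144 <= 1480 OK)
Total bytes sent = payload + n_frags * header = 4584 + 4*20 = 4584 + 80 = 4664 B

4, 4664


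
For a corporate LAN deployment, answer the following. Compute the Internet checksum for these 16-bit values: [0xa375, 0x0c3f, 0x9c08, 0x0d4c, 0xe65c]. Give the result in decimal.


Given words: [0xa375, 0x0c3f, 0x9c08, 0x0d4c, 0xe65c]
Step 1: Sum all words
Raw sum = 41845 + 3135 + 39944 + 3404 + 58972 = 147300
Step 2: Fold carry: (16228 + 2) = 16230
One's complement = ~16230 & 0xFFFF = 49305

49305


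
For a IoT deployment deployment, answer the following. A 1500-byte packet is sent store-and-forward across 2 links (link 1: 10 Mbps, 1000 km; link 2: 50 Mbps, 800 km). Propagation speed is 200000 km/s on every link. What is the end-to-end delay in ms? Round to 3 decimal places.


Packet = 1500 bytes = 12000 bits. Store-and-forward: sum (t_trans + t_prop) per link.
Link 1: t_trans = 12000/(10*10^6) s = 1.2000 ms; t_prop = 1000/200000 s = 5.0000 ms; subtotal = 6.2000 ms
Link 2: t_trans = 12000/(50*10^6) s = 0.2400 ms; t_prop = 800/200000 s = 4.0000 ms; subtotal = 4.2400 ms
End-to-end = 6.2000 + 4.2400 = 10.4400 ms -> 10.440 ms (3 dp)

10.440


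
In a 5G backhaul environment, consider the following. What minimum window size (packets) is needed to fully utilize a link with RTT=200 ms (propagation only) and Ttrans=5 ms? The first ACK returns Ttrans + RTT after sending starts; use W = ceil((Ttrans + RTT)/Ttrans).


Given: Ttrans = 5 ms, RTT = 200 ms (= 2 * Tprop, Tprop = 100 ms)
Time until first ACK returns = Ttrans + RTT = 5 + 200 = 205 ms
Need W * Ttrans >= Ttrans + RTT  ->  W >= (Ttrans + RTT) / Ttrans
(Ttrans + RTT) / Ttrans = 205 / 5 = 41
W_min = ceil(41) = 41

41


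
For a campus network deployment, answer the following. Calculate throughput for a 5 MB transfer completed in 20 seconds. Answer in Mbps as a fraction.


Given: file = 5 MB, time = 20 s
File in Mb = 5 * 8 = 40 Mb
Throughput = 40 / 20 Mbps
Throughput = 2 Mbps

2


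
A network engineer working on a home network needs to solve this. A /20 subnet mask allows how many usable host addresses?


Given: subnet mask /20
Host bits = 32 - 20 = 12
Total addresses = 2^12 = 4096
Usable hosts = 4096 - 2 (network + broadcast) = 4094

4094


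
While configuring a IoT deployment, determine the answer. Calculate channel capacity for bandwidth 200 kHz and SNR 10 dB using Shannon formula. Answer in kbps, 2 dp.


Given: B = 200 kHz, SNR = 10 dB
SNR linear = 10^(10/10) = 10
1 + SNR = 11
log2(11) = 3.4594316186
C = 200 * 1000 * 3.4594316186 = 691886.3237 bps
C = 691.886324 kbps -> 691.89 kbps (2 dp)

691.89


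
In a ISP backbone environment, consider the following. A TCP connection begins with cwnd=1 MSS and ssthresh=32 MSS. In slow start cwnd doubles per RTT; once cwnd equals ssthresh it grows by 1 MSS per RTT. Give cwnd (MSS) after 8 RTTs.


RTT 0: cwnd = 1 MSS (initial)
RTT 1: cwnd = 2 MSS (slow start, doubled)
RTT 2: cwnd = 4 MSS (slow start, doubled)
RTT 3: cwnd = 8 MSS (slow start, doubled)
RTT 4: cwnd = 16 MSS (slow start, doubled)
RTT 5: cwnd = 32 MSS (slow start, doubled)
RTT 6: cwnd = 33 MSS (congestion avoidance, +1)
RTT 7: cwnd = 34 MSS (congestion avoidance, +1)
RTT 8: cwnd = 35 MSS (congestion avoidance, +1)

35


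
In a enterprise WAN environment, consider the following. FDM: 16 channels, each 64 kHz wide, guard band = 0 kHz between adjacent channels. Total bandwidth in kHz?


Given: 16 channels, 64 kHz each, guard = 0 kHz
Channel bandwidth = 16 * 64 = 1024 kHz
Guard bands = 15 gaps * 0 kHz = 0 kHz
Total = 1024 + 0 = 1024 kHz

1024


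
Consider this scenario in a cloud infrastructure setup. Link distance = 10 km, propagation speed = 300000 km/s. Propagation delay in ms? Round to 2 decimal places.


Given: distance = 10 km, speed = 300000 km/s
Delay = distance / speed = 10 / 300000 seconds
Delay in ms = 10 * 1000 / 300000
Delay = 0.0333 ms
Rounded to 2 dp = 0.03 ms

0.03


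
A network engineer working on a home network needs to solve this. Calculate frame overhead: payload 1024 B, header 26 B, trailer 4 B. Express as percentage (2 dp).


Given: payload = 1024 B, header = 26 B, trailer = 4 B
Overhead bytes = header + trailer = 26 + 4 = 30
Total frame = payload + overhead = 1024 + 30 = 1054
Overhead % = 30 / 1054 * 100 = 2.8463% -> 2.85% (2 dp)

2.85
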